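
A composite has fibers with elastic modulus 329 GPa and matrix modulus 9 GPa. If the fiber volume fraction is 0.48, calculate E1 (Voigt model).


E1 = Ef*Vf + Em*(1-Vf) = 329*0.48 + 9*0.52 = 162.6 GPa

162.6 GPa


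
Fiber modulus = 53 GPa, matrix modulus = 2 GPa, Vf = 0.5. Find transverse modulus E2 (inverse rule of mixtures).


1/E2 = Vf/Ef + (1-Vf)/Em = 0.5/53 + 0.5/2
E2 = 3.85 GPa

3.85 GPa


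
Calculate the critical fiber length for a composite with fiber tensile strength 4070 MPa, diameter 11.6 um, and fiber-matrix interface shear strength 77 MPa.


Lc = sigma_f * d / (2 * tau_i) = 4070 * 11.6 / (2 * 77) = 306.6 um

306.6 um


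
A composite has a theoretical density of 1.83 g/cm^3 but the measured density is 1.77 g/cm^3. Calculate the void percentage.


Void% = (rho_theo - rho_actual)/rho_theo * 100 = (1.83 - 1.77)/1.83 * 100 = 3.28%

3.28%


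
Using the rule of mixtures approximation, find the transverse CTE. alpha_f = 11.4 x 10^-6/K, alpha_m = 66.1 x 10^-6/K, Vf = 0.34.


alpha_2 = alpha_f*Vf + alpha_m*(1-Vf) = 11.4*0.34 + 66.1*0.66 = 47.5 x 10^-6/K

47.5 x 10^-6/K


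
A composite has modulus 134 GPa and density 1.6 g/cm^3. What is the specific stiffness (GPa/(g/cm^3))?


Specific stiffness = E/rho = 134/1.6 = 83.8 GPa/(g/cm^3)

83.8 GPa/(g/cm^3)


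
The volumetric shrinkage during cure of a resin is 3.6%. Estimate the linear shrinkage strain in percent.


Linear shrinkage ≈ vol_shrink/3 = 3.6/3 = 1.2%

1.2%


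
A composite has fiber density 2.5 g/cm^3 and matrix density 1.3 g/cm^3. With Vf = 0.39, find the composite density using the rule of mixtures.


rho_c = rho_f*Vf + rho_m*(1-Vf) = 2.5*0.39 + 1.3*0.61 = 1.768 g/cm^3

1.768 g/cm^3


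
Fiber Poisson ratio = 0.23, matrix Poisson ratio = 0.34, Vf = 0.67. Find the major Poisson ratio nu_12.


nu_12 = nu_f*Vf + nu_m*(1-Vf) = 0.23*0.67 + 0.34*0.33 = 0.2663

0.2663


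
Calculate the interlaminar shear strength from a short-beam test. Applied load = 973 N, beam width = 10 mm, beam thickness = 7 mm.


ILSS = 3F/(4bh) = 3*973/(4*10*7) = 10.43 MPa

10.43 MPa


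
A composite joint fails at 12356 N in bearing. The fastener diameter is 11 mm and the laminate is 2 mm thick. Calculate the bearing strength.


sigma_br = F/(d*h) = 12356/(11*2) = 561.6 MPa

561.6 MPa


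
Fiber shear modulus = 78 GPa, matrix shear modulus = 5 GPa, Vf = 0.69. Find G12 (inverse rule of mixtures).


1/G12 = Vf/Gf + (1-Vf)/Gm = 0.69/78 + 0.31/5
G12 = 14.12 GPa

14.12 GPa


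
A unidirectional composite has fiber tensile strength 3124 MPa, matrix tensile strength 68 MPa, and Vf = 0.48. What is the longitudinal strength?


sigma_1 = sigma_f*Vf + sigma_m*(1-Vf) = 3124*0.48 + 68*0.52 = 1534.9 MPa

1534.9 MPa


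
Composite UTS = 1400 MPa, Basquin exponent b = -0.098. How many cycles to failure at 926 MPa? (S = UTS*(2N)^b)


N = 0.5 * (S/UTS)^(1/b) = 0.5 * (926/1400)^(1/-0.098) = 33.9451 cycles

33.9451 cycles


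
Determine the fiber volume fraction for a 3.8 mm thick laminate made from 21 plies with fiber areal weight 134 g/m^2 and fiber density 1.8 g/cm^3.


Vf = n * FAW / (rho_f * h * 1000) = 21 * 134 / (1.8 * 3.8 * 1000) = 0.4114

0.4114


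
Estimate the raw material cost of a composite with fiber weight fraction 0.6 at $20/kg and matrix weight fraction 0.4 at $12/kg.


Cost = cost_f*Wf + cost_m*Wm = 20*0.6 + 12*0.4 = $16.8/kg

$16.8/kg


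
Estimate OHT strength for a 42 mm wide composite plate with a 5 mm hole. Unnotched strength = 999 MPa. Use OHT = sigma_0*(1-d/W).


OHT = sigma_0*(1-d/W) = 999*(1-5/42) = 880.1 MPa

880.1 MPa


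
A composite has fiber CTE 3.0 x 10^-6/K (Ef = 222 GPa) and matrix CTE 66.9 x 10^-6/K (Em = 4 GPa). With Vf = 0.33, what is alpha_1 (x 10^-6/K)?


E1 = Ef*Vf + Em*(1-Vf) = 75.94
alpha_1 = (alpha_f*Ef*Vf + alpha_m*Em*(1-Vf))/E1 = 5.26 x 10^-6/K

5.26 x 10^-6/K


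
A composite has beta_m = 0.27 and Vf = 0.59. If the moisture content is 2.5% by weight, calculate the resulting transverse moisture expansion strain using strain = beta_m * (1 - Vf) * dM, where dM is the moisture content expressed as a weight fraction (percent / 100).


dM = 2.5/100 = 0.025
strain = beta_m * (1-Vf) * dM = 0.27 * 0.41 * 0.025 = 0.0027675

0.0027675


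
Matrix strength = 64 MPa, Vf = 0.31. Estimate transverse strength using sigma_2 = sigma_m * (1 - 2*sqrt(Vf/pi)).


factor = 1 - 2*sqrt(0.31/pi) = 0.3717
sigma_2 = 64 * 0.3717 = 23.79 MPa

23.79 MPa


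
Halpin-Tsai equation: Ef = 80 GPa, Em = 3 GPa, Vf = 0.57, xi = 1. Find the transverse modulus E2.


eta = (Ef/Em - 1)/(Ef/Em + xi) = (26.6667 - 1)/(26.6667 + 1) = 0.9277
E2 = Em*(1+xi*eta*Vf)/(1-eta*Vf) = 9.73 GPa

9.73 GPa


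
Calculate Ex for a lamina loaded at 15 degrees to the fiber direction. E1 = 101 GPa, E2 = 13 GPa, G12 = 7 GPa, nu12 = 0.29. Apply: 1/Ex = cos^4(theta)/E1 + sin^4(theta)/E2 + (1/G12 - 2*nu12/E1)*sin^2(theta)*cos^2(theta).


cos^4(15) = 0.870513, sin^4(15) = 0.004487, sin^2(15)*cos^2(15) = 0.0625
1/G12 - 2*nu12/E1 = 1/7 - 2*0.29/101 = 0.137115 GPa^-1
1/Ex = 0.870513/101 + 0.004487/13 + 0.137115*0.0625 = 0.0175338 GPa^-1
Ex = 57.03 GPa

57.03 GPa


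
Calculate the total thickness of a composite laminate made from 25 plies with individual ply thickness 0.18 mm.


h = n * t_ply = 25 * 0.18 = 4.5 mm

4.5 mm


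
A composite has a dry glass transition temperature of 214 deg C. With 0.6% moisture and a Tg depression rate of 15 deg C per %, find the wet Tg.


Tg_wet = Tg_dry - k*moisture = 214 - 15*0.6 = 205.0 deg C

205.0 deg C


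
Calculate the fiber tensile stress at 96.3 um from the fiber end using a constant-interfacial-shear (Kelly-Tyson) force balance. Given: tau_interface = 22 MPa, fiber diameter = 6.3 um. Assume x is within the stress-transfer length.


Force balance: sigma_f * (pi*d^2/4) = tau * (pi*d) * x  ->  sigma_f = 4 * tau * x / d
sigma_f = 4 * 22 * 96.3 / 6.3 = 1345.1 MPa

1345.1 MPa


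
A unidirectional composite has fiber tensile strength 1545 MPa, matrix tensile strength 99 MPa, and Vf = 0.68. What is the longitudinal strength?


sigma_1 = sigma_f*Vf + sigma_m*(1-Vf) = 1545*0.68 + 99*0.32 = 1082.3 MPa

1082.3 MPa


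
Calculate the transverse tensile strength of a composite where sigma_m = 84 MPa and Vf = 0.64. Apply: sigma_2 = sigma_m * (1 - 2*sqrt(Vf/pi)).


factor = 1 - 2*sqrt(0.64/pi) = 0.0973
sigma_2 = 84 * 0.0973 = 8.17 MPa

8.17 MPa


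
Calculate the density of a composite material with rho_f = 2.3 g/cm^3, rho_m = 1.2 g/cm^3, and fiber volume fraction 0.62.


rho_c = rho_f*Vf + rho_m*(1-Vf) = 2.3*0.62 + 1.2*0.38 = 1.882 g/cm^3

1.882 g/cm^3


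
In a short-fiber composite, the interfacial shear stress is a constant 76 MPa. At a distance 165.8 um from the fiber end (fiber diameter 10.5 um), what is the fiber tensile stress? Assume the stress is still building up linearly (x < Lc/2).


Force balance: sigma_f * (pi*d^2/4) = tau * (pi*d) * x  ->  sigma_f = 4 * tau * x / d
sigma_f = 4 * 76 * 165.8 / 10.5 = 4800.3 MPa

4800.3 MPa


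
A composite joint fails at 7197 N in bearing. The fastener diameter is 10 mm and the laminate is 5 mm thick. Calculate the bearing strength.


sigma_br = F/(d*h) = 7197/(10*5) = 143.9 MPa

143.9 MPa


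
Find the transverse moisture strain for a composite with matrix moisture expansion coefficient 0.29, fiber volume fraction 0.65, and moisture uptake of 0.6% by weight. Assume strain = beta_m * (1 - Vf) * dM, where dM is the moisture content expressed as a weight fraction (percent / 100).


dM = 0.6/100 = 0.006
strain = beta_m * (1-Vf) * dM = 0.29 * 0.35 * 0.006 = 0.000609

0.000609


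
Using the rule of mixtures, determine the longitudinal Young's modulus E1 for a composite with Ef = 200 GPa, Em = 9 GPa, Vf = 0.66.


E1 = Ef*Vf + Em*(1-Vf) = 200*0.66 + 9*0.34 = 135.06 GPa

135.06 GPa


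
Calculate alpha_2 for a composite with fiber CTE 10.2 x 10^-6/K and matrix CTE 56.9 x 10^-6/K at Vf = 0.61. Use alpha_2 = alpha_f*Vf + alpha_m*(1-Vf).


alpha_2 = alpha_f*Vf + alpha_m*(1-Vf) = 10.2*0.61 + 56.9*0.39 = 28.4 x 10^-6/K

28.4 x 10^-6/K


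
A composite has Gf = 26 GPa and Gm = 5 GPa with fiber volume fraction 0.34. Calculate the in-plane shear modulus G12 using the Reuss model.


1/G12 = Vf/Gf + (1-Vf)/Gm = 0.34/26 + 0.66/5
G12 = 6.89 GPa

6.89 GPa


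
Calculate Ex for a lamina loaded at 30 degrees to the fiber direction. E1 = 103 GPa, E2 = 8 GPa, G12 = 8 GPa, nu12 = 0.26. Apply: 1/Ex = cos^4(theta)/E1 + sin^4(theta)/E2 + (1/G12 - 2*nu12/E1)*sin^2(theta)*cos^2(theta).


cos^4(30) = 0.5625, sin^4(30) = 0.0625, sin^2(30)*cos^2(30) = 0.1875
1/G12 - 2*nu12/E1 = 1/8 - 2*0.26/103 = 0.119951 GPa^-1
1/Ex = 0.5625/103 + 0.0625/8 + 0.119951*0.1875 = 0.0357646 GPa^-1
Ex = 27.96 GPa

27.96 GPa


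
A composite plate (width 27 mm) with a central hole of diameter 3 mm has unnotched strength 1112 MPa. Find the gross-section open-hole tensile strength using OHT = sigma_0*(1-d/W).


OHT = sigma_0*(1-d/W) = 1112*(1-3/27) = 988.4 MPa

988.4 MPa


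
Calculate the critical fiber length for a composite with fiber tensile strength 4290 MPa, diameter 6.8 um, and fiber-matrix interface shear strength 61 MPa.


Lc = sigma_f * d / (2 * tau_i) = 4290 * 6.8 / (2 * 61) = 239.1 um

239.1 um


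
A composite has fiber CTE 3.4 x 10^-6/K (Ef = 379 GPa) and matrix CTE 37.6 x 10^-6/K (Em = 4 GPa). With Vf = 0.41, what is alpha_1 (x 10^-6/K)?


E1 = Ef*Vf + Em*(1-Vf) = 157.75
alpha_1 = (alpha_f*Ef*Vf + alpha_m*Em*(1-Vf))/E1 = 3.91 x 10^-6/K

3.91 x 10^-6/K


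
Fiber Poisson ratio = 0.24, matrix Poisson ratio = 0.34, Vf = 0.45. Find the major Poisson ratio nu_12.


nu_12 = nu_f*Vf + nu_m*(1-Vf) = 0.24*0.45 + 0.34*0.55 = 0.295

0.295


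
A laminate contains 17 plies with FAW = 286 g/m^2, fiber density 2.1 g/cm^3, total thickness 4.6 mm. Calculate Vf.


Vf = n * FAW / (rho_f * h * 1000) = 17 * 286 / (2.1 * 4.6 * 1000) = 0.5033

0.5033


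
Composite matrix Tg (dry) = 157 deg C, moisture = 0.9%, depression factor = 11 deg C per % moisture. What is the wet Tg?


Tg_wet = Tg_dry - k*moisture = 157 - 11*0.9 = 147.1 deg C

147.1 deg C


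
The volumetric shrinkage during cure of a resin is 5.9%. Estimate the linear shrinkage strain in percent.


Linear shrinkage ≈ vol_shrink/3 = 5.9/3 = 1.967%

1.967%


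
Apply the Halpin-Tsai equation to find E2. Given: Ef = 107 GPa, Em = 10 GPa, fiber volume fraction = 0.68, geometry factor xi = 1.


eta = (Ef/Em - 1)/(Ef/Em + xi) = (10.7 - 1)/(10.7 + 1) = 0.8291
E2 = Em*(1+xi*eta*Vf)/(1-eta*Vf) = 35.85 GPa

35.85 GPa


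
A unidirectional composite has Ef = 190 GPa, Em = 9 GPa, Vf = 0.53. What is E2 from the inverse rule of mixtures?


1/E2 = Vf/Ef + (1-Vf)/Em = 0.53/190 + 0.47/9
E2 = 18.18 GPa

18.18 GPa


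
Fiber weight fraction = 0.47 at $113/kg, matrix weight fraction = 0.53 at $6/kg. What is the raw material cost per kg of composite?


Cost = cost_f*Wf + cost_m*Wm = 113*0.47 + 6*0.53 = $56.29/kg

$56.29/kg


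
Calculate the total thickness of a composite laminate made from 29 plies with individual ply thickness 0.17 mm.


h = n * t_ply = 29 * 0.17 = 4.93 mm

4.93 mm


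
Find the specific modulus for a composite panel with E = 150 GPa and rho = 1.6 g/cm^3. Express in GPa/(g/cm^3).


Specific stiffness = E/rho = 150/1.6 = 93.8 GPa/(g/cm^3)

93.8 GPa/(g/cm^3)


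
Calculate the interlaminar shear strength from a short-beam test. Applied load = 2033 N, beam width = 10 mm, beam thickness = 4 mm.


ILSS = 3F/(4bh) = 3*2033/(4*10*4) = 38.12 MPa

38.12 MPa


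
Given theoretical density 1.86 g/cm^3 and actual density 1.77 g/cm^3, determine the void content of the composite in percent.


Void% = (rho_theo - rho_actual)/rho_theo * 100 = (1.86 - 1.77)/1.86 * 100 = 4.84%

4.84%


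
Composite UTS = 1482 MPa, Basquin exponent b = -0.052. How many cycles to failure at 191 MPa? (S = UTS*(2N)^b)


N = 0.5 * (S/UTS)^(1/b) = 0.5 * (191/1482)^(1/-0.052) = 6.4684e+16 cycles

6.4684e+16 cycles


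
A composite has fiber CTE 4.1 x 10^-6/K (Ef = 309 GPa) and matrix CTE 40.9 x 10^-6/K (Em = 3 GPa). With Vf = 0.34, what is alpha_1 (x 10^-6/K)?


E1 = Ef*Vf + Em*(1-Vf) = 107.04
alpha_1 = (alpha_f*Ef*Vf + alpha_m*Em*(1-Vf))/E1 = 4.78 x 10^-6/K

4.78 x 10^-6/K


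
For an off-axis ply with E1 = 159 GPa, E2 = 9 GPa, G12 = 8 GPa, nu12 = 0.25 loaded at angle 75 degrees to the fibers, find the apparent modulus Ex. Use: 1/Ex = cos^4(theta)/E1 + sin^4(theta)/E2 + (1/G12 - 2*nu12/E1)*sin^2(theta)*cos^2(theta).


cos^4(75) = 0.004487, sin^4(75) = 0.870513, sin^2(75)*cos^2(75) = 0.0625
1/G12 - 2*nu12/E1 = 1/8 - 2*0.25/159 = 0.121855 GPa^-1
1/Ex = 0.004487/159 + 0.870513/9 + 0.121855*0.0625 = 0.1043678 GPa^-1
Ex = 9.58 GPa

9.58 GPa


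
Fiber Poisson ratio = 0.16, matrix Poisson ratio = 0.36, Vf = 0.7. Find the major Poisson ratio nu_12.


nu_12 = nu_f*Vf + nu_m*(1-Vf) = 0.16*0.7 + 0.36*0.3 = 0.22

0.22


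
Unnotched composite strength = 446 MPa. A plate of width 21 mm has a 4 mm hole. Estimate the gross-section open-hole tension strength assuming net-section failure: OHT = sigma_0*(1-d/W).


OHT = sigma_0*(1-d/W) = 446*(1-4/21) = 361.0 MPa

361.0 MPa


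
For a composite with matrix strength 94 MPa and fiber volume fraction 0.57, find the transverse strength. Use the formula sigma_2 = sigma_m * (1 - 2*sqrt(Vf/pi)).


factor = 1 - 2*sqrt(0.57/pi) = 0.1481
sigma_2 = 94 * 0.1481 = 13.92 MPa

13.92 MPa


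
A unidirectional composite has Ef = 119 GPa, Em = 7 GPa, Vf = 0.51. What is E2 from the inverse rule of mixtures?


1/E2 = Vf/Ef + (1-Vf)/Em = 0.51/119 + 0.49/7
E2 = 13.46 GPa

13.46 GPa


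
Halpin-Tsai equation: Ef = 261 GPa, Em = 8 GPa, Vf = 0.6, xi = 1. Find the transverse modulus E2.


eta = (Ef/Em - 1)/(Ef/Em + xi) = (32.625 - 1)/(32.625 + 1) = 0.9405
E2 = Em*(1+xi*eta*Vf)/(1-eta*Vf) = 28.72 GPa

28.72 GPa


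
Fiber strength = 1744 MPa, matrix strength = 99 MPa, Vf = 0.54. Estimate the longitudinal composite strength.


sigma_1 = sigma_f*Vf + sigma_m*(1-Vf) = 1744*0.54 + 99*0.46 = 987.3 MPa

987.3 MPa


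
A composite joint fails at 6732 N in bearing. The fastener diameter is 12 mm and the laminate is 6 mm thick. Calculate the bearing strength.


sigma_br = F/(d*h) = 6732/(12*6) = 93.5 MPa

93.5 MPa


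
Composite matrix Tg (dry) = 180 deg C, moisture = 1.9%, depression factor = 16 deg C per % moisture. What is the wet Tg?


Tg_wet = Tg_dry - k*moisture = 180 - 16*1.9 = 149.6 deg C

149.6 deg C


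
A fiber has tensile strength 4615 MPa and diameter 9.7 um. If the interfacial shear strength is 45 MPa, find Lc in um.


Lc = sigma_f * d / (2 * tau_i) = 4615 * 9.7 / (2 * 45) = 497.4 um

497.4 um


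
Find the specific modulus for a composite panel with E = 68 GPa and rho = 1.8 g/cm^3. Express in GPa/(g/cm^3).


Specific stiffness = E/rho = 68/1.8 = 37.8 GPa/(g/cm^3)

37.8 GPa/(g/cm^3)


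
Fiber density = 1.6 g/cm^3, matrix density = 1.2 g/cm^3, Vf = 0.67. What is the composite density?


rho_c = rho_f*Vf + rho_m*(1-Vf) = 1.6*0.67 + 1.2*0.33 = 1.468 g/cm^3

1.468 g/cm^3


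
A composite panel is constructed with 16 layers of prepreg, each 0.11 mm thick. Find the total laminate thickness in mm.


h = n * t_ply = 16 * 0.11 = 1.76 mm

1.76 mm


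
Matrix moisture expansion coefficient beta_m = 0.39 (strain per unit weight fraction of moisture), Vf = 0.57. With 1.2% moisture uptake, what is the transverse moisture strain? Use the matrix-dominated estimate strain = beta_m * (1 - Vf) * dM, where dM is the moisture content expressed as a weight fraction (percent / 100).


dM = 1.2/100 = 0.012
strain = beta_m * (1-Vf) * dM = 0.39 * 0.43 * 0.012 = 0.0020124

0.0020124


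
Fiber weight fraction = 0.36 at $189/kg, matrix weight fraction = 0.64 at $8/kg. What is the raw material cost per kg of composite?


Cost = cost_f*Wf + cost_m*Wm = 189*0.36 + 8*0.64 = $73.16/kg

$73.16/kg


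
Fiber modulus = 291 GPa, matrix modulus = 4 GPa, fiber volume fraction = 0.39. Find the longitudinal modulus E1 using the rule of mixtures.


E1 = Ef*Vf + Em*(1-Vf) = 291*0.39 + 4*0.61 = 115.93 GPa

115.93 GPa


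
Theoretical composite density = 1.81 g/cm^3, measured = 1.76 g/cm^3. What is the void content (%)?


Void% = (rho_theo - rho_actual)/rho_theo * 100 = (1.81 - 1.76)/1.81 * 100 = 2.76%

2.76%


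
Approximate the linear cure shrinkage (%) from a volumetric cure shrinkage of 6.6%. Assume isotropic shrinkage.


Linear shrinkage ≈ vol_shrink/3 = 6.6/3 = 2.2%

2.2%


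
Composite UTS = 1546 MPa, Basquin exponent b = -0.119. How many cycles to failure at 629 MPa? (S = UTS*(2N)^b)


N = 0.5 * (S/UTS)^(1/b) = 0.5 * (629/1546)^(1/-0.119) = 957.1436 cycles

957.1436 cycles


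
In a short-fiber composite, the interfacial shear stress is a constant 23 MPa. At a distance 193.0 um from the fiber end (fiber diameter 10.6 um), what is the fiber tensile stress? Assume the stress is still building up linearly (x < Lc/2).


Force balance: sigma_f * (pi*d^2/4) = tau * (pi*d) * x  ->  sigma_f = 4 * tau * x / d
sigma_f = 4 * 23 * 193.0 / 10.6 = 1675.1 MPa

1675.1 MPa


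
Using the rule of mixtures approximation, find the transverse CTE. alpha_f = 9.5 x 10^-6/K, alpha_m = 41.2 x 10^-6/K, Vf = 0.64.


alpha_2 = alpha_f*Vf + alpha_m*(1-Vf) = 9.5*0.64 + 41.2*0.36 = 20.9 x 10^-6/K

20.9 x 10^-6/K


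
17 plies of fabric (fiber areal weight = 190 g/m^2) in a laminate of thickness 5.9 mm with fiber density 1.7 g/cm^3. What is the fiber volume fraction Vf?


Vf = n * FAW / (rho_f * h * 1000) = 17 * 190 / (1.7 * 5.9 * 1000) = 0.322

0.322


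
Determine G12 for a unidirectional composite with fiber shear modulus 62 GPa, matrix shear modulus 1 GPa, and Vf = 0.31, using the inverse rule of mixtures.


1/G12 = Vf/Gf + (1-Vf)/Gm = 0.31/62 + 0.69/1
G12 = 1.44 GPa

1.44 GPa


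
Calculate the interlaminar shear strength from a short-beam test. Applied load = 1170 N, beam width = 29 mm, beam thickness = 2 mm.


ILSS = 3F/(4bh) = 3*1170/(4*29*2) = 15.13 MPa

15.13 MPa


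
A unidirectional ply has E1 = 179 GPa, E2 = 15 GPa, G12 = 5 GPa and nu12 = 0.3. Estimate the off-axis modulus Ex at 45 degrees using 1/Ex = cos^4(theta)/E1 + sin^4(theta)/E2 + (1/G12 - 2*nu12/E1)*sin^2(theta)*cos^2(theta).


cos^4(45) = 0.25, sin^4(45) = 0.25, sin^2(45)*cos^2(45) = 0.25
1/G12 - 2*nu12/E1 = 1/5 - 2*0.3/179 = 0.196648 GPa^-1
1/Ex = 0.25/179 + 0.25/15 + 0.196648*0.25 = 0.0672253 GPa^-1
Ex = 14.88 GPa

14.88 GPa


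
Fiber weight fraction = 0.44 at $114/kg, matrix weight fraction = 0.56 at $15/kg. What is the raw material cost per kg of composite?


Cost = cost_f*Wf + cost_m*Wm = 114*0.44 + 15*0.56 = $58.56/kg

$58.56/kg


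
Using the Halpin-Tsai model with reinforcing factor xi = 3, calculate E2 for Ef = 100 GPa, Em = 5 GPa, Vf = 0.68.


eta = (Ef/Em - 1)/(Ef/Em + xi) = (20.0 - 1)/(20.0 + 3) = 0.8261
E2 = Em*(1+xi*eta*Vf)/(1-eta*Vf) = 30.63 GPa

30.63 GPa


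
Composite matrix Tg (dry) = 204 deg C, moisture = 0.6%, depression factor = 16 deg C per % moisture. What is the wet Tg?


Tg_wet = Tg_dry - k*moisture = 204 - 16*0.6 = 194.4 deg C

194.4 deg C


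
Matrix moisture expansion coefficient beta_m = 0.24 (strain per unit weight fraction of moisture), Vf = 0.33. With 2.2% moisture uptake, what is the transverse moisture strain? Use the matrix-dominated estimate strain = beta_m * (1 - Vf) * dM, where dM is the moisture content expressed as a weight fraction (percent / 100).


dM = 2.2/100 = 0.022
strain = beta_m * (1-Vf) * dM = 0.24 * 0.67 * 0.022 = 0.0035376

0.0035376


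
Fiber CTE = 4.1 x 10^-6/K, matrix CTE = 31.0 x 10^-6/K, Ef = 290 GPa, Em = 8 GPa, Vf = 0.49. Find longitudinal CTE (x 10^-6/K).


E1 = Ef*Vf + Em*(1-Vf) = 146.18
alpha_1 = (alpha_f*Ef*Vf + alpha_m*Em*(1-Vf))/E1 = 4.85 x 10^-6/K

4.85 x 10^-6/K


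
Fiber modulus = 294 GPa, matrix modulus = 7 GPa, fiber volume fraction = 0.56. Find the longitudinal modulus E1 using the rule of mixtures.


E1 = Ef*Vf + Em*(1-Vf) = 294*0.56 + 7*0.44 = 167.72 GPa

167.72 GPa


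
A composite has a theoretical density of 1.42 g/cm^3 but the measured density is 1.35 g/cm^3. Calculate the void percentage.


Void% = (rho_theo - rho_actual)/rho_theo * 100 = (1.42 - 1.35)/1.42 * 100 = 4.93%

4.93%


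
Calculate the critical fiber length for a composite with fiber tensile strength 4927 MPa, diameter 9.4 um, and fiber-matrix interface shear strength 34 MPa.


Lc = sigma_f * d / (2 * tau_i) = 4927 * 9.4 / (2 * 34) = 681.1 um

681.1 um


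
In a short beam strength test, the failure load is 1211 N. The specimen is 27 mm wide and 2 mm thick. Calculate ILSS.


ILSS = 3F/(4bh) = 3*1211/(4*27*2) = 16.82 MPa

16.82 MPa


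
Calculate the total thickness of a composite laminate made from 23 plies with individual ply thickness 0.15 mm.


h = n * t_ply = 23 * 0.15 = 3.45 mm

3.45 mm


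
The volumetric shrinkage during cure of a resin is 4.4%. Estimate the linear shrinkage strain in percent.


Linear shrinkage ≈ vol_shrink/3 = 4.4/3 = 1.467%

1.467%


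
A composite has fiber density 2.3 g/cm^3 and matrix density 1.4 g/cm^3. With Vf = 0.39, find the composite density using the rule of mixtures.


rho_c = rho_f*Vf + rho_m*(1-Vf) = 2.3*0.39 + 1.4*0.61 = 1.751 g/cm^3

1.751 g/cm^3


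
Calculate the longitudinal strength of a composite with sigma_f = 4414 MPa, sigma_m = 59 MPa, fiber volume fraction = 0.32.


sigma_1 = sigma_f*Vf + sigma_m*(1-Vf) = 4414*0.32 + 59*0.68 = 1452.6 MPa

1452.6 MPa


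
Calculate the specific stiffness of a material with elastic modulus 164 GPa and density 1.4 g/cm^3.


Specific stiffness = E/rho = 164/1.4 = 117.1 GPa/(g/cm^3)

117.1 GPa/(g/cm^3)


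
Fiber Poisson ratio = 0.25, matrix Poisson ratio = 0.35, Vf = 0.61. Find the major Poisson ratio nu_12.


nu_12 = nu_f*Vf + nu_m*(1-Vf) = 0.25*0.61 + 0.35*0.39 = 0.289

0.289


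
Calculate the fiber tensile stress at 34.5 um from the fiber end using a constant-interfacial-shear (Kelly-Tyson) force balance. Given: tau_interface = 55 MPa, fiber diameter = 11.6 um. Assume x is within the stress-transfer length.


Force balance: sigma_f * (pi*d^2/4) = tau * (pi*d) * x  ->  sigma_f = 4 * tau * x / d
sigma_f = 4 * 55 * 34.5 / 11.6 = 654.3 MPa

654.3 MPa


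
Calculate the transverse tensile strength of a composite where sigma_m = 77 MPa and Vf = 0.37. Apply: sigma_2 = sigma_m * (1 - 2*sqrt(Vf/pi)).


factor = 1 - 2*sqrt(0.37/pi) = 0.3136
sigma_2 = 77 * 0.3136 = 24.15 MPa

24.15 MPa


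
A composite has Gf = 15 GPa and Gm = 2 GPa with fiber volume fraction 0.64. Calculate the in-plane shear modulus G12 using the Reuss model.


1/G12 = Vf/Gf + (1-Vf)/Gm = 0.64/15 + 0.36/2
G12 = 4.49 GPa

4.49 GPa


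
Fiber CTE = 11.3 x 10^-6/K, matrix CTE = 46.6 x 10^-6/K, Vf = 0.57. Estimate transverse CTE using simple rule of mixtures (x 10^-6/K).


alpha_2 = alpha_f*Vf + alpha_m*(1-Vf) = 11.3*0.57 + 46.6*0.43 = 26.5 x 10^-6/K

26.5 x 10^-6/K


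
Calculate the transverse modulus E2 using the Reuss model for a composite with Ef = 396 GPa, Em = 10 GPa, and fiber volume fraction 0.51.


1/E2 = Vf/Ef + (1-Vf)/Em = 0.51/396 + 0.49/10
E2 = 19.89 GPa

19.89 GPa


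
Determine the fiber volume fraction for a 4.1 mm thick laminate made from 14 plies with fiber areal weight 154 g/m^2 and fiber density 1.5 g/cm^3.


Vf = n * FAW / (rho_f * h * 1000) = 14 * 154 / (1.5 * 4.1 * 1000) = 0.3506

0.3506


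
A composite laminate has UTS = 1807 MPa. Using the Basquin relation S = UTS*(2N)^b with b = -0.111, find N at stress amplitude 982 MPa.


N = 0.5 * (S/UTS)^(1/b) = 0.5 * (982/1807)^(1/-0.111) = 121.6119 cycles

121.6119 cycles


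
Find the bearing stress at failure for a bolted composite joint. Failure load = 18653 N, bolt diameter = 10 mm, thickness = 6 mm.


sigma_br = F/(d*h) = 18653/(10*6) = 310.9 MPa

310.9 MPa


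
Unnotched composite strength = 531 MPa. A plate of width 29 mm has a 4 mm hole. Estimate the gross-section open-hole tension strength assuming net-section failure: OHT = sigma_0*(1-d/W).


OHT = sigma_0*(1-d/W) = 531*(1-4/29) = 457.8 MPa

457.8 MPa


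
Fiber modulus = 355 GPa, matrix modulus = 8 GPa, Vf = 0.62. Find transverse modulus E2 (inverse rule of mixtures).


1/E2 = Vf/Ef + (1-Vf)/Em = 0.62/355 + 0.38/8
E2 = 20.31 GPa

20.31 GPa


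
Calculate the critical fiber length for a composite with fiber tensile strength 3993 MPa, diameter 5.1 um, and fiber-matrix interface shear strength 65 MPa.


Lc = sigma_f * d / (2 * tau_i) = 3993 * 5.1 / (2 * 65) = 156.6 um

156.6 um


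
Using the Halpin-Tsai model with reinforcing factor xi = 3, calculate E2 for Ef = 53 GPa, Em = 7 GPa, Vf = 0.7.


eta = (Ef/Em - 1)/(Ef/Em + xi) = (7.5714 - 1)/(7.5714 + 3) = 0.6216
E2 = Em*(1+xi*eta*Vf)/(1-eta*Vf) = 28.57 GPa

28.57 GPa


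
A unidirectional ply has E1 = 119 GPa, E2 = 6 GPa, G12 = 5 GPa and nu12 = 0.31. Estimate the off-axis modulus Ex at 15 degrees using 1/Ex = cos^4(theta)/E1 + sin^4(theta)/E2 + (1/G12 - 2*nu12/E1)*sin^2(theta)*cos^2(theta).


cos^4(15) = 0.870513, sin^4(15) = 0.004487, sin^2(15)*cos^2(15) = 0.0625
1/G12 - 2*nu12/E1 = 1/5 - 2*0.31/119 = 0.19479 GPa^-1
1/Ex = 0.870513/119 + 0.004487/6 + 0.19479*0.0625 = 0.0202375 GPa^-1
Ex = 49.41 GPa

49.41 GPa


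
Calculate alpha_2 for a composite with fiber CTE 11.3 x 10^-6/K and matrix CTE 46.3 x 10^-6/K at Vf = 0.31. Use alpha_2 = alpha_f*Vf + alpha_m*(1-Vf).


alpha_2 = alpha_f*Vf + alpha_m*(1-Vf) = 11.3*0.31 + 46.3*0.69 = 35.5 x 10^-6/K

35.5 x 10^-6/K


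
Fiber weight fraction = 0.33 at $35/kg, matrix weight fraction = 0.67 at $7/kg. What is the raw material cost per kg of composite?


Cost = cost_f*Wf + cost_m*Wm = 35*0.33 + 7*0.67 = $16.24/kg

$16.24/kg


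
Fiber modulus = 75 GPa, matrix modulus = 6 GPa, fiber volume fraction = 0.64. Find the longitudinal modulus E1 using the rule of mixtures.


E1 = Ef*Vf + Em*(1-Vf) = 75*0.64 + 6*0.36 = 50.16 GPa

50.16 GPa


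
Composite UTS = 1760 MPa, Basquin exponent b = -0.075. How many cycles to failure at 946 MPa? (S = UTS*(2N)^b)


N = 0.5 * (S/UTS)^(1/b) = 0.5 * (946/1760)^(1/-0.075) = 1967.5408 cycles

1967.5408 cycles


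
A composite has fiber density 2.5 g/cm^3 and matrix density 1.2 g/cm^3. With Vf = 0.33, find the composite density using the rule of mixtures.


rho_c = rho_f*Vf + rho_m*(1-Vf) = 2.5*0.33 + 1.2*0.67 = 1.629 g/cm^3

1.629 g/cm^3


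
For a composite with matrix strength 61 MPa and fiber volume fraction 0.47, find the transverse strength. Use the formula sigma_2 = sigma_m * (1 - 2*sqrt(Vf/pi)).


factor = 1 - 2*sqrt(0.47/pi) = 0.2264
sigma_2 = 61 * 0.2264 = 13.81 MPa

13.81 MPa


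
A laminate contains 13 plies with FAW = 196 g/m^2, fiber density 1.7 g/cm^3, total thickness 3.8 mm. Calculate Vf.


Vf = n * FAW / (rho_f * h * 1000) = 13 * 196 / (1.7 * 3.8 * 1000) = 0.3944

0.3944


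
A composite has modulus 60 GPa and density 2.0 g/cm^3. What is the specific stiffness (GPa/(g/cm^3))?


Specific stiffness = E/rho = 60/2.0 = 30.0 GPa/(g/cm^3)

30.0 GPa/(g/cm^3)


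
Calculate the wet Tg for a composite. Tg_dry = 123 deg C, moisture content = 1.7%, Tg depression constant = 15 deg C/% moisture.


Tg_wet = Tg_dry - k*moisture = 123 - 15*1.7 = 97.5 deg C

97.5 deg C


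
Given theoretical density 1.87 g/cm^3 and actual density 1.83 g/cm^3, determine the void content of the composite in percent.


Void% = (rho_theo - rho_actual)/rho_theo * 100 = (1.87 - 1.83)/1.87 * 100 = 2.14%

2.14%


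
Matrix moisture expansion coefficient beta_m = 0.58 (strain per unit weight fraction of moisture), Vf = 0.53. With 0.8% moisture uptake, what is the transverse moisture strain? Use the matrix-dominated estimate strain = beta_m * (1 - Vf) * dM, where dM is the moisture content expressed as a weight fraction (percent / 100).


dM = 0.8/100 = 0.008
strain = beta_m * (1-Vf) * dM = 0.58 * 0.47 * 0.008 = 0.0021808

0.0021808


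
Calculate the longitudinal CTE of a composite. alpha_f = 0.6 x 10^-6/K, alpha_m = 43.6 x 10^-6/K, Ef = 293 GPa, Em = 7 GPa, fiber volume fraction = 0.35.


E1 = Ef*Vf + Em*(1-Vf) = 107.1
alpha_1 = (alpha_f*Ef*Vf + alpha_m*Em*(1-Vf))/E1 = 2.43 x 10^-6/K

2.43 x 10^-6/K


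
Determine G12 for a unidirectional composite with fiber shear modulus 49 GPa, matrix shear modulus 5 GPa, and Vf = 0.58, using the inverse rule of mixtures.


1/G12 = Vf/Gf + (1-Vf)/Gm = 0.58/49 + 0.42/5
G12 = 10.43 GPa

10.43 GPa


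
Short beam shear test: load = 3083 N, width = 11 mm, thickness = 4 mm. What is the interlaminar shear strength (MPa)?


ILSS = 3F/(4bh) = 3*3083/(4*11*4) = 52.55 MPa

52.55 MPa


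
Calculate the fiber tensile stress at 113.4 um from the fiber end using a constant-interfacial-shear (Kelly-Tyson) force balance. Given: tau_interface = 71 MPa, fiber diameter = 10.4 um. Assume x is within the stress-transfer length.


Force balance: sigma_f * (pi*d^2/4) = tau * (pi*d) * x  ->  sigma_f = 4 * tau * x / d
sigma_f = 4 * 71 * 113.4 / 10.4 = 3096.7 MPa

3096.7 MPa


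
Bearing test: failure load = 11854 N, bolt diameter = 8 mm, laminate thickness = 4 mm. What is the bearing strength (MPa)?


sigma_br = F/(d*h) = 11854/(8*4) = 370.4 MPa

370.4 MPa


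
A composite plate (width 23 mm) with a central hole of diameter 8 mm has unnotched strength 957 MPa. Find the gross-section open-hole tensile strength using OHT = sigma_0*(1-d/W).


OHT = sigma_0*(1-d/W) = 957*(1-8/23) = 624.1 MPa

624.1 MPa


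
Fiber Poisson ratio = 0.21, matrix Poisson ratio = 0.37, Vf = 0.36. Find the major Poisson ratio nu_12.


nu_12 = nu_f*Vf + nu_m*(1-Vf) = 0.21*0.36 + 0.37*0.64 = 0.3124

0.3124


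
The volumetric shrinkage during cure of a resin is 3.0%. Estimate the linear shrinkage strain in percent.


Linear shrinkage ≈ vol_shrink/3 = 3.0/3 = 1.0%

1.0%


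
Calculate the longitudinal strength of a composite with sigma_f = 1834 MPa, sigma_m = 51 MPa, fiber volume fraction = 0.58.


sigma_1 = sigma_f*Vf + sigma_m*(1-Vf) = 1834*0.58 + 51*0.42 = 1085.1 MPa

1085.1 MPa


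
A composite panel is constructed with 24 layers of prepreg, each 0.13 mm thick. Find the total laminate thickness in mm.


h = n * t_ply = 24 * 0.13 = 3.12 mm

3.12 mm


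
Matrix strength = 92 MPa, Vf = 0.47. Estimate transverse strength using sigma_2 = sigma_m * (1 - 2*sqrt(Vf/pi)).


factor = 1 - 2*sqrt(0.47/pi) = 0.2264
sigma_2 = 92 * 0.2264 = 20.83 MPa

20.83 MPa


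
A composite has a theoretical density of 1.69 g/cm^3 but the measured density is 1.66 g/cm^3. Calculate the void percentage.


Void% = (rho_theo - rho_actual)/rho_theo * 100 = (1.69 - 1.66)/1.69 * 100 = 1.78%

1.78%


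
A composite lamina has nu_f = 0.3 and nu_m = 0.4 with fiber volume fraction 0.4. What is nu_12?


nu_12 = nu_f*Vf + nu_m*(1-Vf) = 0.3*0.4 + 0.4*0.6 = 0.36

0.36


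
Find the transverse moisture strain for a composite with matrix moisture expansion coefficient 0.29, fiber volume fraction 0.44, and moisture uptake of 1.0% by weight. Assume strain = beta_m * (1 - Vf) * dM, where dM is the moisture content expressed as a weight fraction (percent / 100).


dM = 1.0/100 = 0.01
strain = beta_m * (1-Vf) * dM = 0.29 * 0.56 * 0.01 = 0.001624

0.001624


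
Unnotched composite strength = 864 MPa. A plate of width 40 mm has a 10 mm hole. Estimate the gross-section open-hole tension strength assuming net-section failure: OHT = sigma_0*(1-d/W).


OHT = sigma_0*(1-d/W) = 864*(1-10/40) = 648.0 MPa

648.0 MPa


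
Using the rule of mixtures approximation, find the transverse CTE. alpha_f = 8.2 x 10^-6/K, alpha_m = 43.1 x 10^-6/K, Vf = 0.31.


alpha_2 = alpha_f*Vf + alpha_m*(1-Vf) = 8.2*0.31 + 43.1*0.69 = 32.3 x 10^-6/K

32.3 x 10^-6/K


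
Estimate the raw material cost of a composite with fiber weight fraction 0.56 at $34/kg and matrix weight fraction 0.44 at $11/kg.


Cost = cost_f*Wf + cost_m*Wm = 34*0.56 + 11*0.44 = $23.88/kg

$23.88/kg


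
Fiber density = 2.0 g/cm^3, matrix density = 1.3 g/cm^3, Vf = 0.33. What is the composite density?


rho_c = rho_f*Vf + rho_m*(1-Vf) = 2.0*0.33 + 1.3*0.67 = 1.531 g/cm^3

1.531 g/cm^3


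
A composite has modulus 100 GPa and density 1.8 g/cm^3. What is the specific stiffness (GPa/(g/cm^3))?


Specific stiffness = E/rho = 100/1.8 = 55.6 GPa/(g/cm^3)

55.6 GPa/(g/cm^3)


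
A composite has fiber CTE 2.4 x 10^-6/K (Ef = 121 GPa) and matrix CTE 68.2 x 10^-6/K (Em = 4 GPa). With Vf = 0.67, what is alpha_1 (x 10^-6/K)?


E1 = Ef*Vf + Em*(1-Vf) = 82.39
alpha_1 = (alpha_f*Ef*Vf + alpha_m*Em*(1-Vf))/E1 = 3.45 x 10^-6/K

3.45 x 10^-6/K


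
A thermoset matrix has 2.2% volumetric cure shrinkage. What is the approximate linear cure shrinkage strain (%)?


Linear shrinkage ≈ vol_shrink/3 = 2.2/3 = 0.733%

0.733%


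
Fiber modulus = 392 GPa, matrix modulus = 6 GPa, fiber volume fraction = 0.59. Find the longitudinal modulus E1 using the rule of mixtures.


E1 = Ef*Vf + Em*(1-Vf) = 392*0.59 + 6*0.41 = 233.74 GPa

233.74 GPa


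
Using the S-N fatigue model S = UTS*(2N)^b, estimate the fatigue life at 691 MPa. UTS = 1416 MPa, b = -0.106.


N = 0.5 * (S/UTS)^(1/b) = 0.5 * (691/1416)^(1/-0.106) = 434.9638 cycles

434.9638 cycles


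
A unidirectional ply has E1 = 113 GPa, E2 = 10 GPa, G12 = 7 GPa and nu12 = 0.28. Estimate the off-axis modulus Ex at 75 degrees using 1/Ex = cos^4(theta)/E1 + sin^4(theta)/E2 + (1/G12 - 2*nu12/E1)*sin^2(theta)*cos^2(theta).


cos^4(75) = 0.004487, sin^4(75) = 0.870513, sin^2(75)*cos^2(75) = 0.0625
1/G12 - 2*nu12/E1 = 1/7 - 2*0.28/113 = 0.137901 GPa^-1
1/Ex = 0.004487/113 + 0.870513/10 + 0.137901*0.0625 = 0.0957098 GPa^-1
Ex = 10.45 GPa

10.45 GPa


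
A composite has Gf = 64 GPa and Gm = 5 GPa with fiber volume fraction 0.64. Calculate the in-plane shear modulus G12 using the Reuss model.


1/G12 = Vf/Gf + (1-Vf)/Gm = 0.64/64 + 0.36/5
G12 = 12.2 GPa

12.2 GPa


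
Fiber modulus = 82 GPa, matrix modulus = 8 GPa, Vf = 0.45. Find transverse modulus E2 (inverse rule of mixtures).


1/E2 = Vf/Ef + (1-Vf)/Em = 0.45/82 + 0.55/8
E2 = 13.47 GPa

13.47 GPa


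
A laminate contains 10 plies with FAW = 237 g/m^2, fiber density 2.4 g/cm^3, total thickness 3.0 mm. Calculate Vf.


Vf = n * FAW / (rho_f * h * 1000) = 10 * 237 / (2.4 * 3.0 * 1000) = 0.3292

0.3292


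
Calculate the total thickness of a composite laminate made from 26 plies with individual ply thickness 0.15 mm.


h = n * t_ply = 26 * 0.15 = 3.9 mm

3.9 mm


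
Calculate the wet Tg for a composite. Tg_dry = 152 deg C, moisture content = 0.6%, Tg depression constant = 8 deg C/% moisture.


Tg_wet = Tg_dry - k*moisture = 152 - 8*0.6 = 147.2 deg C

147.2 deg C


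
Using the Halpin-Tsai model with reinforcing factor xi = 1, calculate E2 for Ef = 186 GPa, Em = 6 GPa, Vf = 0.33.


eta = (Ef/Em - 1)/(Ef/Em + xi) = (31.0 - 1)/(31.0 + 1) = 0.9375
E2 = Em*(1+xi*eta*Vf)/(1-eta*Vf) = 11.38 GPa

11.38 GPa


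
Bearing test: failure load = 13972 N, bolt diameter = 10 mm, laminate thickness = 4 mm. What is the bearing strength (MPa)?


sigma_br = F/(d*h) = 13972/(10*4) = 349.3 MPa

349.3 MPa


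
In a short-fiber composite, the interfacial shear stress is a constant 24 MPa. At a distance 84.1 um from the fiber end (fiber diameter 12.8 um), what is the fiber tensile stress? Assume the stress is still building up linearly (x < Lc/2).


Force balance: sigma_f * (pi*d^2/4) = tau * (pi*d) * x  ->  sigma_f = 4 * tau * x / d
sigma_f = 4 * 24 * 84.1 / 12.8 = 630.8 MPa

630.8 MPa


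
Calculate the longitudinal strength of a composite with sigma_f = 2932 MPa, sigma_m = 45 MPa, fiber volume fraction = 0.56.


sigma_1 = sigma_f*Vf + sigma_m*(1-Vf) = 2932*0.56 + 45*0.44 = 1661.7 MPa

1661.7 MPa


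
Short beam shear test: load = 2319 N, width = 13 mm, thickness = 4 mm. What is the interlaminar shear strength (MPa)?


ILSS = 3F/(4bh) = 3*2319/(4*13*4) = 33.45 MPa

33.45 MPa


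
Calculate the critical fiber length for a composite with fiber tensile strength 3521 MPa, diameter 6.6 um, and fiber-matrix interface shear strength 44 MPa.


Lc = sigma_f * d / (2 * tau_i) = 3521 * 6.6 / (2 * 44) = 264.1 um

264.1 um


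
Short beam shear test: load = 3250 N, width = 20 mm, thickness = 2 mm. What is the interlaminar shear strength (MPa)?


ILSS = 3F/(4bh) = 3*3250/(4*20*2) = 60.94 MPa

60.94 MPa


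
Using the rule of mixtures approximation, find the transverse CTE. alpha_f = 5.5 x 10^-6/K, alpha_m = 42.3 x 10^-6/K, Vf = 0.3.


alpha_2 = alpha_f*Vf + alpha_m*(1-Vf) = 5.5*0.3 + 42.3*0.7 = 31.3 x 10^-6/K

31.3 x 10^-6/K


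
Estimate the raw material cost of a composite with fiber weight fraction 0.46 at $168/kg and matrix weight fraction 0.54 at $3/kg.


Cost = cost_f*Wf + cost_m*Wm = 168*0.46 + 3*0.54 = $78.9/kg

$78.9/kg


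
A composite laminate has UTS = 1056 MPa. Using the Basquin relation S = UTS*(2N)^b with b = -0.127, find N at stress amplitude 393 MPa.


N = 0.5 * (S/UTS)^(1/b) = 0.5 * (393/1056)^(1/-0.127) = 1199.6637 cycles

1199.6637 cycles


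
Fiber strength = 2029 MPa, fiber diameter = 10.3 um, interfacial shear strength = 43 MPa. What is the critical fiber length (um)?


Lc = sigma_f * d / (2 * tau_i) = 2029 * 10.3 / (2 * 43) = 243.0 um

243.0 um


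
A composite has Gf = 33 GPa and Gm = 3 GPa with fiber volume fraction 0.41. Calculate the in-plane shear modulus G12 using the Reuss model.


1/G12 = Vf/Gf + (1-Vf)/Gm = 0.41/33 + 0.59/3
G12 = 4.78 GPa

4.78 GPa


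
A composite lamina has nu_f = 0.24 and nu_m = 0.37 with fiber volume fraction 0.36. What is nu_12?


nu_12 = nu_f*Vf + nu_m*(1-Vf) = 0.24*0.36 + 0.37*0.64 = 0.3232

0.3232


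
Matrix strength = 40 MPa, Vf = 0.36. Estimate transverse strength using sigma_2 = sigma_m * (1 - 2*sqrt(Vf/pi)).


factor = 1 - 2*sqrt(0.36/pi) = 0.323
sigma_2 = 40 * 0.323 = 12.92 MPa

12.92 MPa


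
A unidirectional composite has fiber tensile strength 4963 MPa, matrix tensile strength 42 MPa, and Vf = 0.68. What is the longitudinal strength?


sigma_1 = sigma_f*Vf + sigma_m*(1-Vf) = 4963*0.68 + 42*0.32 = 3388.3 MPa

3388.3 MPa


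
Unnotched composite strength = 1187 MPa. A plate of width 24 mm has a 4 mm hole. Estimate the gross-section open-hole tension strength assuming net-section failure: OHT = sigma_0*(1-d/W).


OHT = sigma_0*(1-d/W) = 1187*(1-4/24) = 989.2 MPa

989.2 MPa


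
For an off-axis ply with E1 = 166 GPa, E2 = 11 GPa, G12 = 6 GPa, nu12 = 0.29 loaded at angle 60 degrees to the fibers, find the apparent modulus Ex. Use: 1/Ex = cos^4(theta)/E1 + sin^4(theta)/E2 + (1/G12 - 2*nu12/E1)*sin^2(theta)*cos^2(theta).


cos^4(60) = 0.0625, sin^4(60) = 0.5625, sin^2(60)*cos^2(60) = 0.1875
1/G12 - 2*nu12/E1 = 1/6 - 2*0.29/166 = 0.163173 GPa^-1
1/Ex = 0.0625/166 + 0.5625/11 + 0.163173*0.1875 = 0.0821077 GPa^-1
Ex = 12.18 GPa

12.18 GPa


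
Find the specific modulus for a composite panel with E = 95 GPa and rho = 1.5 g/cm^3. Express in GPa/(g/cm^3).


Specific stiffness = E/rho = 95/1.5 = 63.3 GPa/(g/cm^3)

63.3 GPa/(g/cm^3)


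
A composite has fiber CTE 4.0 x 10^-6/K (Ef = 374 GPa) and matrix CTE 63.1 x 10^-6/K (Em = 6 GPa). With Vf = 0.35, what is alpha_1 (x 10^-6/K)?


E1 = Ef*Vf + Em*(1-Vf) = 134.8
alpha_1 = (alpha_f*Ef*Vf + alpha_m*Em*(1-Vf))/E1 = 5.71 x 10^-6/K

5.71 x 10^-6/K


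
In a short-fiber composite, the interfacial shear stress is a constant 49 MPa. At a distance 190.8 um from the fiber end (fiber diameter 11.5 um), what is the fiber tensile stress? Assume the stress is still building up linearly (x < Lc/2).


Force balance: sigma_f * (pi*d^2/4) = tau * (pi*d) * x  ->  sigma_f = 4 * tau * x / d
sigma_f = 4 * 49 * 190.8 / 11.5 = 3251.9 MPa

3251.9 MPa
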